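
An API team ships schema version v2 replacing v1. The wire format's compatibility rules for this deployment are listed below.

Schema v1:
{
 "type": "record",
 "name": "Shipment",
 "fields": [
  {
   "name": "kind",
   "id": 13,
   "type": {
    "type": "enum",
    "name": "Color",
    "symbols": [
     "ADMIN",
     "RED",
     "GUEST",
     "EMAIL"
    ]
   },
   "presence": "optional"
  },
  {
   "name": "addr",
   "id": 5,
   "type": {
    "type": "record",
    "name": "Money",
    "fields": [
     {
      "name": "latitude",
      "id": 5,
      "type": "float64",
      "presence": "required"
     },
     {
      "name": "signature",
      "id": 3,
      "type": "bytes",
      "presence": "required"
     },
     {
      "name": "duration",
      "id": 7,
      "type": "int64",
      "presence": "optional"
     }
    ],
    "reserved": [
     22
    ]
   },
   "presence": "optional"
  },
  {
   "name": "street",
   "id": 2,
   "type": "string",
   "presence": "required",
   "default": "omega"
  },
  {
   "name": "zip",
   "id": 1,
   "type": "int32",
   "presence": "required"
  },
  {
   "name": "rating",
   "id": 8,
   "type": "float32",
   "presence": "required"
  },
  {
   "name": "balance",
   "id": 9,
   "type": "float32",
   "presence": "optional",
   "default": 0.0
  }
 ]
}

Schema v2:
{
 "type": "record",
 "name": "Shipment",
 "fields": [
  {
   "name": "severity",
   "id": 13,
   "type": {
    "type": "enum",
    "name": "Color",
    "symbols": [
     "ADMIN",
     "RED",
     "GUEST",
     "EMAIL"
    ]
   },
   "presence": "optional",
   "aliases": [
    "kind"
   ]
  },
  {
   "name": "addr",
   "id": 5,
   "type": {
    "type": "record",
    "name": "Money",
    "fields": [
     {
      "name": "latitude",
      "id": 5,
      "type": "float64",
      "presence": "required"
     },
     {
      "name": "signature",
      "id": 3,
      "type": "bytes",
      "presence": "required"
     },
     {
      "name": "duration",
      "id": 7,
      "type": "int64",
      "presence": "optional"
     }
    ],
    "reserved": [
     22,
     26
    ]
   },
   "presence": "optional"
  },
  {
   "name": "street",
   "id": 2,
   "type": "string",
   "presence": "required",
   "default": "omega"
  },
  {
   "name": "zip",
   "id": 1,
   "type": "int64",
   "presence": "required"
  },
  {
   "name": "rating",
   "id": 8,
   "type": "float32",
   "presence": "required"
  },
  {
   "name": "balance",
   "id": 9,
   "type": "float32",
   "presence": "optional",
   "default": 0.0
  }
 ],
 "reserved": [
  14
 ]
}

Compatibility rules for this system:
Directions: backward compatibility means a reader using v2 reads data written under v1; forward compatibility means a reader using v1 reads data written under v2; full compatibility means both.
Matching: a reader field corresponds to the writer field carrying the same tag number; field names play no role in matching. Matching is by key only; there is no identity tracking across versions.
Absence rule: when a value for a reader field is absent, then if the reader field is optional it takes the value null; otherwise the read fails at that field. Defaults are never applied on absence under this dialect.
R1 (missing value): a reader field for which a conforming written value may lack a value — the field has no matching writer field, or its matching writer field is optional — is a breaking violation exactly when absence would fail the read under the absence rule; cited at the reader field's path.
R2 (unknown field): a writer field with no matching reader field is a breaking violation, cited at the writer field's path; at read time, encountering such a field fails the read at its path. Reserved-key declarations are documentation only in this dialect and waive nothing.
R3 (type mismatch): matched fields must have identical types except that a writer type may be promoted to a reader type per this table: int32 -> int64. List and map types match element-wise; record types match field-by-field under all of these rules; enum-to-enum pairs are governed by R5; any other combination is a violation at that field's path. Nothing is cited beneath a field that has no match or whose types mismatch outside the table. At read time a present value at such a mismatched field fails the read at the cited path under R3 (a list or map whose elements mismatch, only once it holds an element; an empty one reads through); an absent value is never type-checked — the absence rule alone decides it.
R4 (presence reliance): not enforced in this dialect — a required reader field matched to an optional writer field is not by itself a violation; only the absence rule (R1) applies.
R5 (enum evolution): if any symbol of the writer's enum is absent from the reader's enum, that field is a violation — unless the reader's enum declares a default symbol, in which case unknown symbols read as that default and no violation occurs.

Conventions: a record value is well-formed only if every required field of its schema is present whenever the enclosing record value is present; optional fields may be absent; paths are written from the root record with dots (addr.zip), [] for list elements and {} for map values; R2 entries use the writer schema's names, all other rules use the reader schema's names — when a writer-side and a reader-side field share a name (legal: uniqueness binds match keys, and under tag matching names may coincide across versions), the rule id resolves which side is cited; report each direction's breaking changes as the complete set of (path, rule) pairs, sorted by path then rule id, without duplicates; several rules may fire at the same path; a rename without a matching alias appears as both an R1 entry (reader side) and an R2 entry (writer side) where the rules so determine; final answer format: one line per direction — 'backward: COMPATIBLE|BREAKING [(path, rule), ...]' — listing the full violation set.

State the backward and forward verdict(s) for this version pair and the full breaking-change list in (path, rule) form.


backward: COMPATIBLE []; forward: BREAKING [(zip, R3)]

each type pair in Shipment: writer, then reader
backward for Shipment (reader v2, writer v1):
  severity: Color -> Color, writer optional; from kind
  addr: Money -> Money, writer optional; from addr
  street: string -> string, writer required; from street
  zip: int32 -> int64, writer required; from zip
  rating: float32 -> float32, writer required; from rating
  balance: float32 -> float32, writer optional; from balance
  addr.latitude: float64 -> float64, writer required; from addr.latitude
  addr.signature: bytes -> bytes, writer required; from addr.signature
  addr.duration: int64 -> int64, writer optional; from addr.duration
  => no violations; backward on Shipment: COMPATIBLE
forward for Shipment (reader v1, writer v2):
  kind: Color -> Color, writer optional; from severity
  addr: Money -> Money, writer optional; from addr
  street: string -> string, writer required; from street
  zip: int64 -> int32, writer required; from zip
  rating: float32 -> float32, writer required; from rating
  balance: float32 -> float32, writer optional; from balance
  addr.latitude: float64 -> float64, writer required; from addr.latitude
  addr.signature: bytes -> bytes, writer required; from addr.signature
  addr.duration: int64 -> int64, writer optional; from addr.duration
  R3 fires at zip
  => forward verdict for Shipment: BREAKING, 1 violation(s)


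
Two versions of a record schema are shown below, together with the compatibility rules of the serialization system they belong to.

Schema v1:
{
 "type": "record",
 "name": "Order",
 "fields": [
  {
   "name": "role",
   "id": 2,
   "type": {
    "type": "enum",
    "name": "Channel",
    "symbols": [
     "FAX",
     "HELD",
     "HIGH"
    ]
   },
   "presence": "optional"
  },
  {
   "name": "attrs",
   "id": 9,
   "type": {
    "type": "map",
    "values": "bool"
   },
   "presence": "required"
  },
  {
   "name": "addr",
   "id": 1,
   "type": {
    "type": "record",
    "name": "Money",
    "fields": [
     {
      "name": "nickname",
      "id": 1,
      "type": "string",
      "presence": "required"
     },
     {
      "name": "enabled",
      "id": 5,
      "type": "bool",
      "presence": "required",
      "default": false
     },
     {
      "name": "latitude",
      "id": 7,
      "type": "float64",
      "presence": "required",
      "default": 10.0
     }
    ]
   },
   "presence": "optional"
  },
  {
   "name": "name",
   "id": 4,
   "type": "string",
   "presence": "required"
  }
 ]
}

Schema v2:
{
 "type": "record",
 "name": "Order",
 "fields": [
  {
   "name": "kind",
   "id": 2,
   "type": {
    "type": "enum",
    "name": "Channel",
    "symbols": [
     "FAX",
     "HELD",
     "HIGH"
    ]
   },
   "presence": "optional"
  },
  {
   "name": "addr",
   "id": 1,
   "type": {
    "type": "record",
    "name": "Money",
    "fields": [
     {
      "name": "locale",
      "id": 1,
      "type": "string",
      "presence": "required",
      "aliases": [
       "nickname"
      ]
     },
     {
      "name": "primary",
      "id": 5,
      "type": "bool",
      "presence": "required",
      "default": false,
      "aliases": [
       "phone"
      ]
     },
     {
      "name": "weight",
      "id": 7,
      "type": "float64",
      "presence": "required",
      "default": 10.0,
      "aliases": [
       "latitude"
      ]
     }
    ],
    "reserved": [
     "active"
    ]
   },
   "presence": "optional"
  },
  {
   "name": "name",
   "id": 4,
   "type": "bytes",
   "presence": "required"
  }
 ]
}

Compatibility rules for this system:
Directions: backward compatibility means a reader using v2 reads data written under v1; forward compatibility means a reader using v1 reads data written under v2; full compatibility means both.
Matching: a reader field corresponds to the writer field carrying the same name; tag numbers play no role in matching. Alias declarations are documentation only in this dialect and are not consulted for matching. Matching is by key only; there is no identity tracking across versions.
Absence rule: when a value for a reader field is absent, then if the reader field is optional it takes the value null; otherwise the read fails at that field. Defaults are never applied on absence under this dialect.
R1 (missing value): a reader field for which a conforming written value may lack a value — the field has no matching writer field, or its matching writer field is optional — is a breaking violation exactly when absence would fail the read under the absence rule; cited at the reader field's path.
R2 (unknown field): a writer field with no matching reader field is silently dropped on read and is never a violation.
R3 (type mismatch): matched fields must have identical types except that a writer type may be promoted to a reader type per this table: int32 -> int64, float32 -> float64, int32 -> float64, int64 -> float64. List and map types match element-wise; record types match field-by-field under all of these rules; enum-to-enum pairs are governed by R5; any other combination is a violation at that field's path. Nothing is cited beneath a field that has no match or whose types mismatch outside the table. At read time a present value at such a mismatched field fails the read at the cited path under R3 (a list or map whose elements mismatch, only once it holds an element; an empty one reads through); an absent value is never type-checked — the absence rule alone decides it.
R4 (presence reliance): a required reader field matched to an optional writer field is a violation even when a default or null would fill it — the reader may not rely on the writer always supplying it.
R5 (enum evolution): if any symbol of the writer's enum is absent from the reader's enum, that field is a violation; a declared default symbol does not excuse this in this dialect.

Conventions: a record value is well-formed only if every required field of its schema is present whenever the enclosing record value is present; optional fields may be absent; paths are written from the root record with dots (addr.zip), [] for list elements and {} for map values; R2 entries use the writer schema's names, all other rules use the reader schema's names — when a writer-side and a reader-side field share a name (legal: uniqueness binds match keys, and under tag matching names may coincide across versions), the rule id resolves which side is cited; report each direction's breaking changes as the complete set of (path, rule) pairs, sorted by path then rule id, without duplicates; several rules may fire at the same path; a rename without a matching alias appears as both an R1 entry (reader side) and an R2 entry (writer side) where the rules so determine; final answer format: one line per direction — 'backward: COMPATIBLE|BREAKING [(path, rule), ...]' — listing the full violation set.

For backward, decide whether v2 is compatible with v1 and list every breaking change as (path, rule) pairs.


backward: BREAKING [(addr.locale, R1), (addr.primary, R1), (addr.weight, R1), (name, R3)]

in Order below, arrows point writer -> reader
backward analysis of Order with v2 as reader and v1 as writer:
  no writer field matches reader kind
  addr: Money -> Money, writer optional; from addr
  name: string -> bytes, writer required; from name
  role (writer side), unknown to reader
  attrs (writer side), unknown to reader
  no writer field matches reader addr.locale
  no writer field matches reader addr.primary
  no writer field matches reader addr.weight
  addr.nickname (writer side), unknown to reader
  addr.enabled (writer side), unknown to reader
  addr.latitude (writer side), unknown to reader
  violation R1 at addr.locale
  violation R1 at addr.primary
  violation R1 at addr.weight
  violation R3 at name
  backward on Order therefore BREAKING (4)
the other Order changes do not affect what is asked:
  renamed field role to kind in record Order -> inert for the asked Order verdict: nothing fires
  removed field attrs from record Order -> matters only for Order's forward compatibility — outside the asked direction


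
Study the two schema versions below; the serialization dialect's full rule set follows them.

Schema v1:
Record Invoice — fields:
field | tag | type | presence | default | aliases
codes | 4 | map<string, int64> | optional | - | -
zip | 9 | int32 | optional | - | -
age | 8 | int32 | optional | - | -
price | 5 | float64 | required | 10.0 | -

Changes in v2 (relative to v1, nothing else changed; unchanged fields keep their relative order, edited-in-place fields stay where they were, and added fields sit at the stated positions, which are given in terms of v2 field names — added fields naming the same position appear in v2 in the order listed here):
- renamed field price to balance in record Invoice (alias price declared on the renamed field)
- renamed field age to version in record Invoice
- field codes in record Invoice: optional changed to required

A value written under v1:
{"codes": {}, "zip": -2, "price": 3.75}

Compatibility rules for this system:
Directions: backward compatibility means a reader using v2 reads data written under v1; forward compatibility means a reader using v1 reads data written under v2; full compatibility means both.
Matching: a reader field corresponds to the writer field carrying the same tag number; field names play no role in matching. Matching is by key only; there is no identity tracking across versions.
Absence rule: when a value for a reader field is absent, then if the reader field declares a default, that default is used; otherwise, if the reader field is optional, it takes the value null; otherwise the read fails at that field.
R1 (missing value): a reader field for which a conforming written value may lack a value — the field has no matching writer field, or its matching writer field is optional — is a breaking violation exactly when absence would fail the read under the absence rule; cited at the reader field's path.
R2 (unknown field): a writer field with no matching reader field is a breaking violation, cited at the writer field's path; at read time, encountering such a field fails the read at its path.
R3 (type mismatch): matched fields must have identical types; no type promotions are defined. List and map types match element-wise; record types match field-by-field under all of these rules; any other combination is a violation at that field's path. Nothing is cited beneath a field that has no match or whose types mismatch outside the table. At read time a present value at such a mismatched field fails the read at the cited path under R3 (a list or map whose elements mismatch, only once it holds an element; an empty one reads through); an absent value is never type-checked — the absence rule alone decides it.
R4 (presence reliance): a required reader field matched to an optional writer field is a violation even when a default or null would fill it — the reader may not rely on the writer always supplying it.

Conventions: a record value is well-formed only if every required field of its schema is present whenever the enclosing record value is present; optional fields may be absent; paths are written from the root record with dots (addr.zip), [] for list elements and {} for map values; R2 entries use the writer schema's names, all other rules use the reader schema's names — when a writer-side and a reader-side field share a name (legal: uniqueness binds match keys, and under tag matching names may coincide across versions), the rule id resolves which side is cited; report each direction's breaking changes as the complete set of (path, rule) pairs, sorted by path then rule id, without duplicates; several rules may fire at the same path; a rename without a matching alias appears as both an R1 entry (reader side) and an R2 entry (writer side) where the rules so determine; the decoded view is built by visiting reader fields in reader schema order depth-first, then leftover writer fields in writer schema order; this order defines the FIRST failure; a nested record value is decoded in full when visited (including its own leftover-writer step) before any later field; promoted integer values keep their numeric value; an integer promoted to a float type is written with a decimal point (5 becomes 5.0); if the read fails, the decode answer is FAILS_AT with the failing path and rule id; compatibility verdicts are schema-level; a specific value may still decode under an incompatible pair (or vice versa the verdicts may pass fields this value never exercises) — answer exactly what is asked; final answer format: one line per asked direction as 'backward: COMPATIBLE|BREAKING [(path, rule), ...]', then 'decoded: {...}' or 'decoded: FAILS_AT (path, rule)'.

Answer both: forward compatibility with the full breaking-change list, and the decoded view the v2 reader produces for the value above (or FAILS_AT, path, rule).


the writer's type comes first in each Invoice pair
forward analysis of Invoice with v1 as reader and v2 as writer:
  codes <- codes (map<string, int64> -> map<string, int64>, writer required)
  zip <- zip (int32 -> int32, writer optional)
  age <- version (int32 -> int32, writer optional)
  price <- balance (float64 -> float64, writer required)
  nothing fires on Invoice: forward is COMPATIBLE
migrating the Invoice value to v2:
  codes := {}
  zip := -2
  version := null (missing; optional => null)
  balance := 3.75 (from writer price)
  => decoded: {"codes": {}, "zip": -2, "version": null, "balance": 3.75}
checking off the Invoice differences that do not matter here:
  field codes in record Invoice: optional changed to required -> affects backward compatibility only, which is not asked

forward: COMPATIBLE []; decoded: {"codes": {}, "zip": -2, "version": null, "balance": 3.75}


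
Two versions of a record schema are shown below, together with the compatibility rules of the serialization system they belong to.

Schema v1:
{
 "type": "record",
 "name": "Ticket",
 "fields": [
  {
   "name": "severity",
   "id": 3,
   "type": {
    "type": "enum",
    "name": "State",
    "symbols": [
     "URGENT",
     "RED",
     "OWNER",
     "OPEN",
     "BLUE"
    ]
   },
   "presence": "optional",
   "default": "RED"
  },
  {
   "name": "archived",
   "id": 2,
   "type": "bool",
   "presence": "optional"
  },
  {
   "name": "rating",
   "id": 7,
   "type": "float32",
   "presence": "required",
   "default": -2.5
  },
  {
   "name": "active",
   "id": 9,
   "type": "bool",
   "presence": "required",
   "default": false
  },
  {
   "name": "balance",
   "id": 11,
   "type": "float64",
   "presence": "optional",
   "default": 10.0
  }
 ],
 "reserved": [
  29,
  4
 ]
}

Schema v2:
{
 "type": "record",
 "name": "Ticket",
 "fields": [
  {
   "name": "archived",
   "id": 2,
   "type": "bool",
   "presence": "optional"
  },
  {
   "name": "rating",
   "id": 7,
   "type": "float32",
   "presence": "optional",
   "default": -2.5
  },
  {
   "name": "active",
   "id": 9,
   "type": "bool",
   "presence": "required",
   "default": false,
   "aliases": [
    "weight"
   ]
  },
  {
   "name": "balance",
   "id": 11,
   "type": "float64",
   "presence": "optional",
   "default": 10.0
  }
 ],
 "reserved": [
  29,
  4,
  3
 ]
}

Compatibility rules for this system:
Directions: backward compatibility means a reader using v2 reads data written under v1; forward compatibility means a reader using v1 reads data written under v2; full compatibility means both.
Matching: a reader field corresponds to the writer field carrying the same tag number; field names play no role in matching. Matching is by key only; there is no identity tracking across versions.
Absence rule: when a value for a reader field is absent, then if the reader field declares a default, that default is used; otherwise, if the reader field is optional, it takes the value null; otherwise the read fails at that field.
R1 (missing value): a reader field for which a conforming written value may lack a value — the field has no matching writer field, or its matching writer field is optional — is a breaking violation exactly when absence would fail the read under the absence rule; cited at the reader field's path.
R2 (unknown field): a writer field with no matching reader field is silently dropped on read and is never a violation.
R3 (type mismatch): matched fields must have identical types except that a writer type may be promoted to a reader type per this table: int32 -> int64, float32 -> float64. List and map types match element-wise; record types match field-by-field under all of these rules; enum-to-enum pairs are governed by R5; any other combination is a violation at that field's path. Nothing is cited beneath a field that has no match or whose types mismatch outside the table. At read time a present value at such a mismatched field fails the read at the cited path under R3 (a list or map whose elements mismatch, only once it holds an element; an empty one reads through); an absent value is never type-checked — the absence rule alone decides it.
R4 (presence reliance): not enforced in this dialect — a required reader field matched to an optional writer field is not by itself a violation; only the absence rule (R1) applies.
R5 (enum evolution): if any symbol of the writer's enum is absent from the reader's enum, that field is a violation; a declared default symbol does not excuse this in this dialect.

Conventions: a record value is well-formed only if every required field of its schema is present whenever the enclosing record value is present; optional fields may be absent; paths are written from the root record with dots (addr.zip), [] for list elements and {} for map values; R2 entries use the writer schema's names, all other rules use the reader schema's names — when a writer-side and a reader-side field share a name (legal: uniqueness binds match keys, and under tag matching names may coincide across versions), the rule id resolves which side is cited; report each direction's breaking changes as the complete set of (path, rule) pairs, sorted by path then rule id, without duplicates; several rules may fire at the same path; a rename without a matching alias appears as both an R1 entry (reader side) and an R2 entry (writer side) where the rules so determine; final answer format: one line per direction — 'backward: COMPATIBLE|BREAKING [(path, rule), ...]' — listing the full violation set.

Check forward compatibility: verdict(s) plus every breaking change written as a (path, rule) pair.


in Ticket below, arrows point writer -> reader
forward analysis of Ticket with v1 as reader and v2 as writer:
  severity: no writer match
  archived <- archived (bool -> bool, writer optional)
  rating <- rating (float32 -> float32, writer optional)
  active <- active (bool -> bool, writer required)
  balance <- balance (float64 -> float64, writer optional)
  nothing fires on Ticket: forward is COMPATIBLE
remaining Ticket differences; none change what is asked:
  field rating in record Ticket: required changed to optional -> fires no rule on Ticket, leaving the asked answer as it is
  removed field severity from record Ticket (its key 3 joins the reserved list) -> fires no rule on Ticket, leaving the asked answer as it is

forward: COMPATIBLE []


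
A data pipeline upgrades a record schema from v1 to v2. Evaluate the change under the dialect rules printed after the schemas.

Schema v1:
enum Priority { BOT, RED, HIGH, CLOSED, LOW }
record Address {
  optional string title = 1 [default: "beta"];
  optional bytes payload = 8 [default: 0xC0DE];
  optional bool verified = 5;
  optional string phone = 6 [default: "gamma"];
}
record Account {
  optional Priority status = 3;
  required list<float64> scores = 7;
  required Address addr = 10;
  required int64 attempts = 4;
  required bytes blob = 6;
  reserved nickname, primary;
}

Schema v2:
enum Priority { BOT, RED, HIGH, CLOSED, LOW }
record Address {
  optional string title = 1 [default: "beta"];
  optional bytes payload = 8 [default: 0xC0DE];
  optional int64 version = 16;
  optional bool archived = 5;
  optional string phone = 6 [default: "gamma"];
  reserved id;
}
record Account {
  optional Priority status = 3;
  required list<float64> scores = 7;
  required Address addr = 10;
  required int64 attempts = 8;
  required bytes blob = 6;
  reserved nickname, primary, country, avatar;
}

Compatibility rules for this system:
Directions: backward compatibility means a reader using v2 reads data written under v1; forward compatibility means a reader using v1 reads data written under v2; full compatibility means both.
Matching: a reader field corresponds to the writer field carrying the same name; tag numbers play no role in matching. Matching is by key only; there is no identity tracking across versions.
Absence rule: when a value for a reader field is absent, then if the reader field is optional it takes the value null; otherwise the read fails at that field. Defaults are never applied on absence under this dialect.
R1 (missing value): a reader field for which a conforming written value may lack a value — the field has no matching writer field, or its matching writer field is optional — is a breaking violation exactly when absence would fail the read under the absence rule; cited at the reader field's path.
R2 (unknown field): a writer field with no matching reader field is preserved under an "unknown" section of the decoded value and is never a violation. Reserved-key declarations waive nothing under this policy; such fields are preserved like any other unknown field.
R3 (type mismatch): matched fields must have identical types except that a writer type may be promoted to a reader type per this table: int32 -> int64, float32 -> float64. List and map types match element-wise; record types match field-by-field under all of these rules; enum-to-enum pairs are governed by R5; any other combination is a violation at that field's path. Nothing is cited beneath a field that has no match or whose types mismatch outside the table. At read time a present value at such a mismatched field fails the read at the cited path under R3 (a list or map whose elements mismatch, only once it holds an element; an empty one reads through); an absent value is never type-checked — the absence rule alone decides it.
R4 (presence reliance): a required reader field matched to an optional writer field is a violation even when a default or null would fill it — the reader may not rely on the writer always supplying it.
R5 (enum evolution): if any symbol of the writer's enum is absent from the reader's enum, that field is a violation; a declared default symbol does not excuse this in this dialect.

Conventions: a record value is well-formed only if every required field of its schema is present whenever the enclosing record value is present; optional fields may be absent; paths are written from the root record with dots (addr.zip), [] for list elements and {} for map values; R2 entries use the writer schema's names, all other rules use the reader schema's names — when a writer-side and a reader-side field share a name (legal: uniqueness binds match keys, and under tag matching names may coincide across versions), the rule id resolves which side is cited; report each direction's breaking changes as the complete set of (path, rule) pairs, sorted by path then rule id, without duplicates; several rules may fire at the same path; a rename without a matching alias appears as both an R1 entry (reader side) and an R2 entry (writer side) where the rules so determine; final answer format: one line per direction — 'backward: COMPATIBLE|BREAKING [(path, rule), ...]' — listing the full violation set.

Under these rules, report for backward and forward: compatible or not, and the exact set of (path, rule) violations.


each type pair in Account: writer, then reader
backward for Account (reader v2, writer v1):
  writer optional, Priority -> Priority: reader status maps from writer status
  writer required, list<float64> -> list<float64>: reader scores maps from writer scores
  writer required, Address -> Address: reader addr maps from writer addr
  writer required, int64 -> int64: reader attempts maps from writer attempts
  writer required, bytes -> bytes: reader blob maps from writer blob
  writer optional, string -> string: reader addr.title maps from writer addr.title
  writer optional, bytes -> bytes: reader addr.payload maps from writer addr.payload
  no writer field matches reader addr.version
  no writer field matches reader addr.archived
  writer optional, string -> string: reader addr.phone maps from writer addr.phone
  addr.verified (writer side), unknown to reader
  => backward: COMPATIBLE
forward for Account (reader v1, writer v2):
  writer optional, Priority -> Priority: reader status maps from writer status
  writer required, list<float64> -> list<float64>: reader scores maps from writer scores
  writer required, Address -> Address: reader addr maps from writer addr
  writer required, int64 -> int64: reader attempts maps from writer attempts
  writer required, bytes -> bytes: reader blob maps from writer blob
  writer optional, string -> string: reader addr.title maps from writer addr.title
  writer optional, bytes -> bytes: reader addr.payload maps from writer addr.payload
  no writer field matches reader addr.verified
  writer optional, string -> string: reader addr.phone maps from writer addr.phone
  addr.version (writer side), unknown to reader
  addr.archived (writer side), unknown to reader
  => forward: COMPATIBLE

backward: COMPATIBLE []; forward: COMPATIBLE []


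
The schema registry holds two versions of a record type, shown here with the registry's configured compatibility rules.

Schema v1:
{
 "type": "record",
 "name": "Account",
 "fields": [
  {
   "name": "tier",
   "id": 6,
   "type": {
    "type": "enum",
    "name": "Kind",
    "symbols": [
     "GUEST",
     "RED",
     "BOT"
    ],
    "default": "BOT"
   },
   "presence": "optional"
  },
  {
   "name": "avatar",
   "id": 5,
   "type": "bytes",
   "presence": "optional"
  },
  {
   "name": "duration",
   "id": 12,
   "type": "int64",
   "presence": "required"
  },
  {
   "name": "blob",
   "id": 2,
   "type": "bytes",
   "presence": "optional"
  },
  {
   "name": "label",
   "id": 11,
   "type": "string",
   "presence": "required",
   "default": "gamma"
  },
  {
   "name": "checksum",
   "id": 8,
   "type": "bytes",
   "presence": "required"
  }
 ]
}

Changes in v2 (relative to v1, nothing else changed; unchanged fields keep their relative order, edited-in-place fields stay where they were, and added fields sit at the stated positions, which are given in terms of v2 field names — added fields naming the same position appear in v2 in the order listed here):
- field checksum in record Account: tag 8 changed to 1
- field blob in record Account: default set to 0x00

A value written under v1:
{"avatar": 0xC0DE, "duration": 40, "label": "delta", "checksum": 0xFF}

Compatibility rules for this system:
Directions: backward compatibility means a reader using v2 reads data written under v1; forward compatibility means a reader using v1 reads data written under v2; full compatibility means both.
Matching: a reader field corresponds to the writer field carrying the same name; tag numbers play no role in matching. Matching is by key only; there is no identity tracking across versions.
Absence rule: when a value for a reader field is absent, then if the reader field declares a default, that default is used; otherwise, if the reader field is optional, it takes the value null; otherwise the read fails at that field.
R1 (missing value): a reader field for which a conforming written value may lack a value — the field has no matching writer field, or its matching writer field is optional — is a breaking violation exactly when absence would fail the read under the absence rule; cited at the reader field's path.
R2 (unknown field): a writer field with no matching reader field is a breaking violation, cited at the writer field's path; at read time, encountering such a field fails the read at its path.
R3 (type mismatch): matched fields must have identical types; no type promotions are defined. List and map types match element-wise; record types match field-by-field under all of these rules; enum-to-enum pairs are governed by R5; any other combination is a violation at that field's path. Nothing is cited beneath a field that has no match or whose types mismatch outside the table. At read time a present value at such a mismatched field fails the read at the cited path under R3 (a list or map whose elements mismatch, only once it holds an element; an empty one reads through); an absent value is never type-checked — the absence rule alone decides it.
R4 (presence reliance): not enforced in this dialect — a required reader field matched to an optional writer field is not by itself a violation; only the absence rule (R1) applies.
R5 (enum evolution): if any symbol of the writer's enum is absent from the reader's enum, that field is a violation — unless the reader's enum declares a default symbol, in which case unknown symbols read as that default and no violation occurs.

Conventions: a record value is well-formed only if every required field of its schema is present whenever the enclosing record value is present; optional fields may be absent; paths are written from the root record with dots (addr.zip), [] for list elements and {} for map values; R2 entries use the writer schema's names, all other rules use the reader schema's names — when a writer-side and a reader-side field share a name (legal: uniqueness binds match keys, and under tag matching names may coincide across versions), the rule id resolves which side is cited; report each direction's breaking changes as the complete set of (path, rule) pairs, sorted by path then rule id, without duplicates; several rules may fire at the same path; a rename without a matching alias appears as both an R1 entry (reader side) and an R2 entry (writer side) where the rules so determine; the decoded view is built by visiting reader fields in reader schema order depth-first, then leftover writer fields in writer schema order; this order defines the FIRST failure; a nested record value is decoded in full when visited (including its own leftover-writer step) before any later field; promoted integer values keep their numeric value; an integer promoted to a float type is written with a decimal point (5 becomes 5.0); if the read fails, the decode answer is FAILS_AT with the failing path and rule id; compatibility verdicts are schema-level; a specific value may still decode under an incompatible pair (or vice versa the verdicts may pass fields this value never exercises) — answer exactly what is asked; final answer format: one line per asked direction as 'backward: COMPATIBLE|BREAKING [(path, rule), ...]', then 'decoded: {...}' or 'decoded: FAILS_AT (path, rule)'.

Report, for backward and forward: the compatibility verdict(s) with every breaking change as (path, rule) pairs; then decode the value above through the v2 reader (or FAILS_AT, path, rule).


the writer's type comes first in each Account pair
backward pass over Account, reader schema v2, writer schema v1:
  tier <- tier (Kind -> Kind, writer optional)
  avatar <- avatar (bytes -> bytes, writer optional)
  duration <- duration (int64 -> int64, writer required)
  blob <- blob (bytes -> bytes, writer optional)
  label <- label (string -> string, writer required)
  checksum <- checksum (bytes -> bytes, writer required)
  => backward: COMPATIBLE
forward pass over Account, reader schema v1, writer schema v2:
  tier <- tier (Kind -> Kind, writer optional)
  avatar <- avatar (bytes -> bytes, writer optional)
  duration <- duration (int64 -> int64, writer required)
  blob <- blob (bytes -> bytes, writer optional)
  label <- label (string -> string, writer required)
  checksum <- checksum (bytes -> bytes, writer required)
  => forward: COMPATIBLE
decoding the Account value with the v2 reader:
  tier := null (absent, optional -> null)
  avatar := 0xC0DE
  duration := 40
  blob := 0x00 (absent -> default)
  label := "delta"
  checksum := 0xFF
  => decoded: {"tier": null, "avatar": 0xC0DE, "duration": 40, "blob": 0x00, "label": "delta", "checksum": 0xFF}

backward: COMPATIBLE []; forward: COMPATIBLE []; decoded: {"tier": null, "avatar": 0xC0DE, "duration": 40, "blob": 0x00, "label": "delta", "checksum": 0xFF}


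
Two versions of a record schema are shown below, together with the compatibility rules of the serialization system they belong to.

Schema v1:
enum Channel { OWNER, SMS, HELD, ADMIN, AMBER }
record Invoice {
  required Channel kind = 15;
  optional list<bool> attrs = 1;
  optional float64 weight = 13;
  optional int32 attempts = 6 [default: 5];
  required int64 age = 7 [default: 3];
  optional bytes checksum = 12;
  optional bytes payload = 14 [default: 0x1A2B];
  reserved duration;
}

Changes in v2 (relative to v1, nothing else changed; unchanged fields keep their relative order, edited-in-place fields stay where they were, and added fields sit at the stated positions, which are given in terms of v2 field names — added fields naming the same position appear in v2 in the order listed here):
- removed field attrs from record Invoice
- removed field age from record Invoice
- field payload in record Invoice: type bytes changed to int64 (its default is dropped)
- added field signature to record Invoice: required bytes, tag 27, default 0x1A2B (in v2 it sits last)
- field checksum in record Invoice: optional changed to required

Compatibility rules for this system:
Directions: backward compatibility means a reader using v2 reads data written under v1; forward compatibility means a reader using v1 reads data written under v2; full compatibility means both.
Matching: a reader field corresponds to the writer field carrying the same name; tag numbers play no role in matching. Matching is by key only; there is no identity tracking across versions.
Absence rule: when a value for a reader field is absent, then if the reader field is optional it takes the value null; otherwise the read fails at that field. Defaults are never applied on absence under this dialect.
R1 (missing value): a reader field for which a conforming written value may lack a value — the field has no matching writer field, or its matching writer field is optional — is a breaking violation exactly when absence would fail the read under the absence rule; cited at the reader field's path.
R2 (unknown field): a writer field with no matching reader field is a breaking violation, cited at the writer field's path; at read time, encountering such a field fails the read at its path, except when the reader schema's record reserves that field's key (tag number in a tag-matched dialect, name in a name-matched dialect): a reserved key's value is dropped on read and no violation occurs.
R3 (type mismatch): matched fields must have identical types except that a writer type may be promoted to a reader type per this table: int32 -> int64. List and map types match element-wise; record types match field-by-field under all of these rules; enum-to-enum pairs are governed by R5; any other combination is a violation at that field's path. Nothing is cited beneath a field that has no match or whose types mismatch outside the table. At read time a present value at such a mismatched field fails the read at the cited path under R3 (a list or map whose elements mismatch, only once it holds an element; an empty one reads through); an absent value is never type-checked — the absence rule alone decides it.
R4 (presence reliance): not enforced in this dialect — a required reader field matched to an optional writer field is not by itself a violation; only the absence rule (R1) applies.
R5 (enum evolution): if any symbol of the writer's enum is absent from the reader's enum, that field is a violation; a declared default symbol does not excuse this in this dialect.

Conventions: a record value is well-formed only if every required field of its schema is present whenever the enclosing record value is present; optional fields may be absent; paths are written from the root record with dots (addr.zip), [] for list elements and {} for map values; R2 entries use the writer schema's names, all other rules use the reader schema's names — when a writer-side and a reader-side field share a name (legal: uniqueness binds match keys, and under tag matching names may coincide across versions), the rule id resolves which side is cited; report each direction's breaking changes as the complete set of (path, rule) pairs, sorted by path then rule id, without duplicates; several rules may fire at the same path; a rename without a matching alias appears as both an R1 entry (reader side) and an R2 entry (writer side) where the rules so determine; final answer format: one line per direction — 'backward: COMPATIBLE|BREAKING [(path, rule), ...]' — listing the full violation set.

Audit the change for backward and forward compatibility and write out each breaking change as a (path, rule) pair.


backward: BREAKING [(age, R2), (attrs, R2), (checksum, R1), (payload, R3), (signature, R1)]; forward: BREAKING [(age, R1), (payload, R3), (signature, R2)]

in Invoice below, arrows point writer -> reader
backward pass over Invoice, reader schema v2, writer schema v1:
  kind: paired with writer kind (Channel -> Channel; writer required)
  weight: paired with writer weight (float64 -> float64; writer optional)
  attempts: paired with writer attempts (int32 -> int32; writer optional)
  checksum: paired with writer checksum (bytes -> bytes; writer optional)
  payload: paired with writer payload (bytes -> int64; writer optional)
  signature: no writer-side match
  leftover writer field: attrs
  leftover writer field: age
  breaking: (age, R2)
  breaking: (attrs, R2)
  breaking: (checksum, R1)
  breaking: (payload, R3)
  breaking: (signature, R1)
  => backward: BREAKING (5)
forward pass over Invoice, reader schema v1, writer schema v2:
  kind: paired with writer kind (Channel -> Channel; writer required)
  attrs: no writer-side match
  weight: paired with writer weight (float64 -> float64; writer optional)
  attempts: paired with writer attempts (int32 -> int32; writer optional)
  age: no writer-side match
  checksum: paired with writer checksum (bytes -> bytes; writer required)
  payload: paired with writer payload (int64 -> bytes; writer optional)
  leftover writer field: signature
  breaking: (age, R1)
  breaking: (payload, R3)
  breaking: (signature, R2)
  => forward: BREAKING (3)
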